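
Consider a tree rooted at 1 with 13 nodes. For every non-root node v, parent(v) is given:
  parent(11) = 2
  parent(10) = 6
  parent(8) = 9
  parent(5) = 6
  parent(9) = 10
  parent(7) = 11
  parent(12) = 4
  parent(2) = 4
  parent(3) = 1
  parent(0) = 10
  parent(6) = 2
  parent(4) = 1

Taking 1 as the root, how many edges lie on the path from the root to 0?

5

1 – 4 – 2 – 6 – 10 – 0 — 5 edges.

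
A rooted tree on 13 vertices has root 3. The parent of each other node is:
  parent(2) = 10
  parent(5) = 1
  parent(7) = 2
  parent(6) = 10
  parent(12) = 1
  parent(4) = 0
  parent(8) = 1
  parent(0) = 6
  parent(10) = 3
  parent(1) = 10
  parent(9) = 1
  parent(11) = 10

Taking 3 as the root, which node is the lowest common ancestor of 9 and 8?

1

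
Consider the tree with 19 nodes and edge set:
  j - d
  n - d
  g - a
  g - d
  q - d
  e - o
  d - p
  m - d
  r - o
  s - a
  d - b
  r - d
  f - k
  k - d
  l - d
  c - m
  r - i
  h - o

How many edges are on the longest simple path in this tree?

6

Starting from s, a farthest node is h at distance 6.
One longest path: s–a–g–d–r–o–h.
So the diameter is 6.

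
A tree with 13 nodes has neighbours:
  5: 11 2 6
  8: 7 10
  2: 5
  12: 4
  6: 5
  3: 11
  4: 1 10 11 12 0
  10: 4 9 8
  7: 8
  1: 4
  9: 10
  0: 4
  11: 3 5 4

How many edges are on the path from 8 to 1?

3

Walking from 8: 8 - 10 - 4 - 1. Length 3.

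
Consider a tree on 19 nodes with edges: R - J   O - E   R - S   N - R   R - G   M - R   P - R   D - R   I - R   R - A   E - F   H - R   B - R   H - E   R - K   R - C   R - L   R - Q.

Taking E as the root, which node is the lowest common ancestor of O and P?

O's ancestor chain is O, E and P's is P, R, H, E; they first meet at E.

E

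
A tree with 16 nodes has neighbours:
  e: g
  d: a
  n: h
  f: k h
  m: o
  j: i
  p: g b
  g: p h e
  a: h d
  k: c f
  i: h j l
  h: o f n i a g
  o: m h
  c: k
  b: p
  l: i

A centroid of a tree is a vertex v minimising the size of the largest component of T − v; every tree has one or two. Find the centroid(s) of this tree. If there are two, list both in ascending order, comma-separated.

Removing h splits the tree into components of sizes 4, 3, 3, 2, 2, 1; the largest is 4 ≤ ⌊16/2⌋ = 8.
No neighbour of h does as well, so h is the unique centroid.

h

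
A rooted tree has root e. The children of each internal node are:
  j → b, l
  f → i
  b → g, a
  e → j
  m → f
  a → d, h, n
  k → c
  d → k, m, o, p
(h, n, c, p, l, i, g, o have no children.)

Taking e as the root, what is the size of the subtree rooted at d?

d's subtree: {d, k, o, m, p, c, f, i}, size 8.

8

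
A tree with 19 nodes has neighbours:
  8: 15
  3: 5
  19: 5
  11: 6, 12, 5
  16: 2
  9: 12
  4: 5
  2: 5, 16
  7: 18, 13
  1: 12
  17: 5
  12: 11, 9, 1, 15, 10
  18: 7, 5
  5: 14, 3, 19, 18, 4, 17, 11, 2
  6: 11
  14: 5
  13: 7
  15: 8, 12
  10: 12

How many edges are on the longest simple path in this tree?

7

BFS from 13 reaches 8 last, at distance 7; BFS from 8 confirms no node is farther.
Path: 13-7-18-5-11-12-15-8.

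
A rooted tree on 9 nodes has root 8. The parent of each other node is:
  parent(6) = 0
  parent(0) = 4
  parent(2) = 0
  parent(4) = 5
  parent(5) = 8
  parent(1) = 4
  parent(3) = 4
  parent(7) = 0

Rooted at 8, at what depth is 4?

2

Climbing from 4 to the root: 4 → 5 → 8. That's 2 steps.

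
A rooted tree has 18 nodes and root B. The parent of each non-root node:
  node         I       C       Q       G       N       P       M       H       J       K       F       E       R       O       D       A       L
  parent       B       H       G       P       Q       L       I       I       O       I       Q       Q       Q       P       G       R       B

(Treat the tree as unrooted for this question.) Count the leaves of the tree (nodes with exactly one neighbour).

The leaves are A, C, D, E, F, J, K, M, N.
That is 9 leaves.

9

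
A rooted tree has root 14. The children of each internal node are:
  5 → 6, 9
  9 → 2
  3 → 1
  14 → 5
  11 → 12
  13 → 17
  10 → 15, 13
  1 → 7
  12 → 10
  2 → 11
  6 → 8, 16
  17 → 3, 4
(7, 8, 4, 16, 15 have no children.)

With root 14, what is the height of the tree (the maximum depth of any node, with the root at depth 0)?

A deepest node is 7, reached by 14–5–9–2–11–12–10–13–17–3–1–7.
That path has 11 edges, so the height is 11.

11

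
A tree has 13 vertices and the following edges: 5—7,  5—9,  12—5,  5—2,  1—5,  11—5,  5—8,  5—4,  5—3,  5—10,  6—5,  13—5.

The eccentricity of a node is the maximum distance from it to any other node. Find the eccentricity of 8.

2

The node farthest from 8 is 6 (11, 4, 7, 12, 9, 3, 13, 2, 10, 1 also at distance 2), via 8-5-6 — 2 edges.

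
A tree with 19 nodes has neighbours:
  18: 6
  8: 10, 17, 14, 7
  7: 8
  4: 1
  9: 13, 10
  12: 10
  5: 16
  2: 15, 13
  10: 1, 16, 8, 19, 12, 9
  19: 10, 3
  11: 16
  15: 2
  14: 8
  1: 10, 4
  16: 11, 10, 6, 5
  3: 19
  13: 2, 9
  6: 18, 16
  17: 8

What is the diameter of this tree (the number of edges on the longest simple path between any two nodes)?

7

Starting from 15, a farthest node is 18 at distance 7.
One longest path: 15 – 2 – 13 – 9 – 10 – 16 – 6 – 18.
So the diameter is 7.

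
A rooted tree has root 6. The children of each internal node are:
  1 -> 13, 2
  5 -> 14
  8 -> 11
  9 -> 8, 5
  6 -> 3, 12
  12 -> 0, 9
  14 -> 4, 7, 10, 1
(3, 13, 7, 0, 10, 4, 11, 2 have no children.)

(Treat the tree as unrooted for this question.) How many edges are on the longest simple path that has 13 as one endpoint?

The node farthest from 13 is 3, via 13–1–14–5–9–12–6–3 — 7 edges.

7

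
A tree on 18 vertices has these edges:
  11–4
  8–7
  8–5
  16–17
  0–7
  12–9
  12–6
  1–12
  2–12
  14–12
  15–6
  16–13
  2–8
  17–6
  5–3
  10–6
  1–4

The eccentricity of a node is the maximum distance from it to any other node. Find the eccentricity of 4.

The node farthest from 4 is 0 (13, 3 also at distance 6), via 4–1–12–2–8–7–0 — 6 edges.

6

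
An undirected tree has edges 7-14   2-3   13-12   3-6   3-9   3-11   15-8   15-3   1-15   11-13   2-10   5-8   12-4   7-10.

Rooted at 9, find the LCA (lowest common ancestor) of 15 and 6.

3

15's ancestor chain is 15, 3, 9 and 6's is 6, 3, 9; they first meet at 3.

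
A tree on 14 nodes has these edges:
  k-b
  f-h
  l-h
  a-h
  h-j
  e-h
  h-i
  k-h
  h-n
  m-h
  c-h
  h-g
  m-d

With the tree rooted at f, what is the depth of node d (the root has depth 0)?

3

Climbing from d to the root: d → m → h → f. That's 3 steps.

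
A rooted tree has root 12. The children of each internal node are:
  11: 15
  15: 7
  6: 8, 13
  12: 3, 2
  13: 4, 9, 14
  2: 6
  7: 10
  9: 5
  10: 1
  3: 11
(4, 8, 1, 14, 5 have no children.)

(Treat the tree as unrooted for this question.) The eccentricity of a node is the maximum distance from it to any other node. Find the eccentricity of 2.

7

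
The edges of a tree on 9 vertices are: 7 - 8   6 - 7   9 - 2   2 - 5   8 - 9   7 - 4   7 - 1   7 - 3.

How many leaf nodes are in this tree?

Exactly 5 nodes have a single neighbour: 1, 3, 4, 5, 6.

5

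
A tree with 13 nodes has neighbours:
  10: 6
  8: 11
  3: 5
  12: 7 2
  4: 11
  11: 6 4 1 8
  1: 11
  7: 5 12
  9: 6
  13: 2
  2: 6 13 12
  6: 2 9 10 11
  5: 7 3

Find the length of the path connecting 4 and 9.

4 – 11 – 6 – 9: 3 edges.

3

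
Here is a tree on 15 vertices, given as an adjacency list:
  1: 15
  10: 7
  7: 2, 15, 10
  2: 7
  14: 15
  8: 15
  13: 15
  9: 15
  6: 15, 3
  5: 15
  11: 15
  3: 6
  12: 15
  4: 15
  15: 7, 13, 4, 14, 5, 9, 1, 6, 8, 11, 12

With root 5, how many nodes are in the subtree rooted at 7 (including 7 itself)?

Descendants of 7 (including itself): 7, 2, 10. That's 3.

3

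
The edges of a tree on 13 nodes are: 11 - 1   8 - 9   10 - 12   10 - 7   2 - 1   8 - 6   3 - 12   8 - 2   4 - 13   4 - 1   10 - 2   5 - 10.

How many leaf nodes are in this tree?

7

Degree-1 nodes: 3, 5, 6, 7, 9, 11, 13 — 7 of them.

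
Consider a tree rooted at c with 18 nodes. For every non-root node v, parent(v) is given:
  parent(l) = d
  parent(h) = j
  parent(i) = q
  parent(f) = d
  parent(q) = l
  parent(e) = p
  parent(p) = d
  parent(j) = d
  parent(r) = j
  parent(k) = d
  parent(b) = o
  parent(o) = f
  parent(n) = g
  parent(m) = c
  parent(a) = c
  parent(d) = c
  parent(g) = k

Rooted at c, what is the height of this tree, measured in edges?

4

The longest root-to-leaf path is c – d – k – g – n (4 edges).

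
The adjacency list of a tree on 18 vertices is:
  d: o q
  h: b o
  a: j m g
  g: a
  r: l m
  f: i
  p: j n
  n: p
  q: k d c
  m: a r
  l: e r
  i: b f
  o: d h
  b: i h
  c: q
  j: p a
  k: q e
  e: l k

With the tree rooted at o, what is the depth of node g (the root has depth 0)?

9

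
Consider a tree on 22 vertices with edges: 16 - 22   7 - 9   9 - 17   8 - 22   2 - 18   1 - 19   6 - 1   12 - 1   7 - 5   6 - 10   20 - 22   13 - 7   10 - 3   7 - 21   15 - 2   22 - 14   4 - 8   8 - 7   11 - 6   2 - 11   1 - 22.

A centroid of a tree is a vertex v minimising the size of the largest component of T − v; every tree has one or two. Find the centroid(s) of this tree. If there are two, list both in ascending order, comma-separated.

Delete 22: the remaining components have sizes 10, 8, 1, 1, 1. Max 10 ≤ 11, so 22 is a centroid.
No neighbour of 22 does as well, so 22 is the unique centroid.

22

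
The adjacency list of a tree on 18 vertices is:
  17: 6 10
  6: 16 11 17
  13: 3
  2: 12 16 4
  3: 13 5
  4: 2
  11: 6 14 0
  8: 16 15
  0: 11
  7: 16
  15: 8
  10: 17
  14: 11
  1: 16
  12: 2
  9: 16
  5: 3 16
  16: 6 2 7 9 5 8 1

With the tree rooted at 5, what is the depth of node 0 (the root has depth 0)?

Climbing from 0 to the root: 0–11–6–16–5. That's 4 steps.

4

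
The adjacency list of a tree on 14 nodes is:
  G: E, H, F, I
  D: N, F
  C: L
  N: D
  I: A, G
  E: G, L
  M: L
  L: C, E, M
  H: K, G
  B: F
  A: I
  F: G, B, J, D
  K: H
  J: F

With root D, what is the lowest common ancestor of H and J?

F

Ancestors of H (toward the root): H, G, F, D.
Ancestors of J: J, F, D.
The deepest node appearing in both lists is F.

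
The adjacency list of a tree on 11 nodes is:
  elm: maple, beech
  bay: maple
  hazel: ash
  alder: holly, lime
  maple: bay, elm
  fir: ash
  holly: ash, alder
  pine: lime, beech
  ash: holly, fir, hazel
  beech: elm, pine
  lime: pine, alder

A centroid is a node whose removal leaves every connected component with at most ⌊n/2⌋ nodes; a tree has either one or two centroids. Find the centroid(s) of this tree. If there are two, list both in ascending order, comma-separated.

Delete lime: the remaining components have sizes 5, 5. Max 5 ≤ 5, so lime is a centroid.
Every other node leaves some component of size > 5, so the centroid is unique.

lime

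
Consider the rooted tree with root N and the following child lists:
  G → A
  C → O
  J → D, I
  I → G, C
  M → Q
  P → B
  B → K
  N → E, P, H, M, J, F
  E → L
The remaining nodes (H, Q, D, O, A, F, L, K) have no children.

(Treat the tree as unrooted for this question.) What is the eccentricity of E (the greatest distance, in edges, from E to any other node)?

The node farthest from E is A (O also at distance 5), via E-N-J-I-G-A — 5 edges.

5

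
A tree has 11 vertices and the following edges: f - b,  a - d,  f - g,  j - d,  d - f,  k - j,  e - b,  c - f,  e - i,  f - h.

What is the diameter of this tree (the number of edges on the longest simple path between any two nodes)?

6

Starting from i, a farthest node is k at distance 6.
One longest path: i–e–b–f–d–j–k.
So the diameter is 6.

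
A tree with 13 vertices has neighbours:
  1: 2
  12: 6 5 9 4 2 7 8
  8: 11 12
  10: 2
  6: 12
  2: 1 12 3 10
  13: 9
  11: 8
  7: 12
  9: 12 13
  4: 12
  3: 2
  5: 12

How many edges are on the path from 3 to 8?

The path is 3 – 2 – 12 – 8, which has 3 edges.

3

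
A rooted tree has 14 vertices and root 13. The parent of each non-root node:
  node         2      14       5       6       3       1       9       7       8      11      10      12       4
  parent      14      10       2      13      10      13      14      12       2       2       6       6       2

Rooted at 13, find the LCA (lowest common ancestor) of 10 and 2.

Path 10→root: 10 6 13; path 2→root: 2 14 10 6 13.
First common node: 10.

10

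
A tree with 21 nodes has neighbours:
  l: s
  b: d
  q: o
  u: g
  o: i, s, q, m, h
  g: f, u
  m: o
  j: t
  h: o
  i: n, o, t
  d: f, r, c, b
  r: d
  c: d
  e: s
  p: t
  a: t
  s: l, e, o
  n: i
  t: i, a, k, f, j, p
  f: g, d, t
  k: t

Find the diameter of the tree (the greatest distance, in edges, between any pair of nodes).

BFS from r reaches l last, at distance 7; BFS from l confirms no node is farther.
Path: r–d–f–t–i–o–s–l.

7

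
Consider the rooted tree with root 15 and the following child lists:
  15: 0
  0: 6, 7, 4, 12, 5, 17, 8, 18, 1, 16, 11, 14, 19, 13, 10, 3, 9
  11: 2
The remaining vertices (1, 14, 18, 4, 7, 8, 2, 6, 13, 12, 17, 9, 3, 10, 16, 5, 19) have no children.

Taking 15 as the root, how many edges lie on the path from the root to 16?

15 → 0 → 16 — 2 edges.

2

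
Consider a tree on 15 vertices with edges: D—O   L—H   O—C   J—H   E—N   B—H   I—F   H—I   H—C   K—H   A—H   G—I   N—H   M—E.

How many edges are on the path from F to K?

3

F–I–H–K: 3 edges.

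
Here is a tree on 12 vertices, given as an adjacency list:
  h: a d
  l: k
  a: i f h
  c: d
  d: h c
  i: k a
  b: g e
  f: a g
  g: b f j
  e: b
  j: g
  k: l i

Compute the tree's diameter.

7

Starting from e, a farthest node is l at distance 7.
One longest path: e–b–g–f–a–i–k–l.
So the diameter is 7.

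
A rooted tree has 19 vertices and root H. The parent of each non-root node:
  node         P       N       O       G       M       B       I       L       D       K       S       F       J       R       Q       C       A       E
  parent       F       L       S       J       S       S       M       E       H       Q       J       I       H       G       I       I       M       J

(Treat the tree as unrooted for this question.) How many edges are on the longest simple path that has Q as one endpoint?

7

The node farthest from Q is N, via Q–I–M–S–J–E–L–N — 7 edges.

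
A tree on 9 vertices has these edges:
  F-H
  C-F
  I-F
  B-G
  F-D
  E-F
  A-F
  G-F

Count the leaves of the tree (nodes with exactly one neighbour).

Exactly 7 nodes have a single neighbour: A, B, C, D, E, H, I.

7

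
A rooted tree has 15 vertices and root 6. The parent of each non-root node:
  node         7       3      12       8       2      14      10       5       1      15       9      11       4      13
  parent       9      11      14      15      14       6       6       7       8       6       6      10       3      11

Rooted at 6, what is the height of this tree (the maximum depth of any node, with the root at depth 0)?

4

4 sits deepest: 6–10–11–3–4 — 4 edges from the root.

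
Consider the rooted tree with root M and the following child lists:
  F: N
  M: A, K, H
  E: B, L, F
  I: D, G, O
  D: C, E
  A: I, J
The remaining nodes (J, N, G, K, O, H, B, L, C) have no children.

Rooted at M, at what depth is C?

4

M – A – I – D – C — 4 edges.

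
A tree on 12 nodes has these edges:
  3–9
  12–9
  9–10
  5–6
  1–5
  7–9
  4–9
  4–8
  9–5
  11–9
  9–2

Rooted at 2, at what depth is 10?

Climbing from 10 to the root: 10 → 9 → 2. That's 2 steps.

2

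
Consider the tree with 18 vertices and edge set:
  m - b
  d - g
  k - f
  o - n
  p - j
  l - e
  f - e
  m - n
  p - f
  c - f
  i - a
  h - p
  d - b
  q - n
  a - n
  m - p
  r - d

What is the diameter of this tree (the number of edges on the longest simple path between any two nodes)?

A longest path is r–d–b–m–p–f–e–l, with 7 edges.

7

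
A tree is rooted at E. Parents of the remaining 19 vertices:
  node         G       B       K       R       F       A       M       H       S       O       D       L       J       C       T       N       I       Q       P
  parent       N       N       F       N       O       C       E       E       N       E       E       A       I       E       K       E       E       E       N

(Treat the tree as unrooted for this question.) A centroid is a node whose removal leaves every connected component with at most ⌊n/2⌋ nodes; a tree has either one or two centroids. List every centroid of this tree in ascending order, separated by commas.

E

Delete E: the remaining components have sizes 6, 4, 3, 2, 1, 1, 1, 1. Max 6 ≤ 10, so E is a centroid.
No neighbour of E does as well, so E is the unique centroid.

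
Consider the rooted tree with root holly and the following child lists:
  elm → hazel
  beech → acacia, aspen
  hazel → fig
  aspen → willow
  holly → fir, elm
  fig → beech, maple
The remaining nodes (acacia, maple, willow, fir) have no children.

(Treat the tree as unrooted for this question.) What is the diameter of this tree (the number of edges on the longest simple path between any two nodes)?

Starting from fir, a farthest node is willow at distance 7.
One longest path: fir – holly – elm – hazel – fig – beech – aspen – willow.
So the diameter is 7.

7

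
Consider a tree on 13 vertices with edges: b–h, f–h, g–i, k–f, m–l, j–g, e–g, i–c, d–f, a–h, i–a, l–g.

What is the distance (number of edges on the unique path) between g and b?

4

g–i–a–h–b: 4 edges.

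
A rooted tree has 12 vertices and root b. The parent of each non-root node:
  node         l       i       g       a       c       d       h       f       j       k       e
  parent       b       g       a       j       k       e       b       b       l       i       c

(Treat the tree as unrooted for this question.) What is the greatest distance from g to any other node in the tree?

5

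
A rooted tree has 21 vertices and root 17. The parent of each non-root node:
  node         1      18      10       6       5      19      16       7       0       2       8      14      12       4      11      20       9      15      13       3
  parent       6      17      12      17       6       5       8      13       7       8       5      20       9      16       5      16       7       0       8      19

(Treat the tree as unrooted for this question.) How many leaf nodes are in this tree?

9

The leaves are 1, 2, 3, 4, 10, 11, 14, 15, 18.
That is 9 leaves.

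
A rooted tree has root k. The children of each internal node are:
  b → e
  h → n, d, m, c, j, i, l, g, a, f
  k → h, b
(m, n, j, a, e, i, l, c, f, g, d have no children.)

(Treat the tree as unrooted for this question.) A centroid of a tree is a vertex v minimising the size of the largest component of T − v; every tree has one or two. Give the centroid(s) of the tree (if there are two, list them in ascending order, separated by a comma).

h

Removing h splits the tree into components of sizes 3, 1, 1, 1, 1, 1, 1, 1, 1, 1, 1; the largest is 3 ≤ ⌊14/2⌋ = 7.
No neighbour of h does as well, so h is the unique centroid.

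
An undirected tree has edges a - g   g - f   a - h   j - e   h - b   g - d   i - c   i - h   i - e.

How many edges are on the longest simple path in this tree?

BFS from d reaches j last, at distance 6; BFS from j confirms no node is farther.
Path: d – g – a – h – i – e – j.

6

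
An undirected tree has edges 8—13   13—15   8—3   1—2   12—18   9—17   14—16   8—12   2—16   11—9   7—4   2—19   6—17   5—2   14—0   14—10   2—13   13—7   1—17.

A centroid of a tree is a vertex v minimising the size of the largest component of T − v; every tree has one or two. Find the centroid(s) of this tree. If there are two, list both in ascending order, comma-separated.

Delete 2: the remaining components have sizes 8, 5, 4, 1, 1. Max 8 ≤ 10, so 2 is a centroid.
No neighbour of 2 does as well, so 2 is the unique centroid.

2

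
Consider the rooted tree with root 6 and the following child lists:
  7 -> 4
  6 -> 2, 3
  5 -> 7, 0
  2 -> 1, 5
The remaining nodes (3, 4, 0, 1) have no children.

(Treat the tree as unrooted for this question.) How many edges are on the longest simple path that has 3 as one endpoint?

A farthest node from 3 is 4.
The path 3 – 6 – 2 – 5 – 7 – 4 has 5 edges.

5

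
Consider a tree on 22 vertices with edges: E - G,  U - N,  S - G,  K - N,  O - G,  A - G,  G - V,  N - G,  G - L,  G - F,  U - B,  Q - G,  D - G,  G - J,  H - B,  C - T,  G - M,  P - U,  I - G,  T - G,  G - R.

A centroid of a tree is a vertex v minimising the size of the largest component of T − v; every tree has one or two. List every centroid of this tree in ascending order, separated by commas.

Delete G: the remaining components have sizes 6, 2, 1, 1, 1, 1, 1, 1, 1, 1, 1, 1, 1, 1, 1. Max 6 ≤ 11, so G is a centroid.
Every other node leaves some component of size > 11, so the centroid is unique.

G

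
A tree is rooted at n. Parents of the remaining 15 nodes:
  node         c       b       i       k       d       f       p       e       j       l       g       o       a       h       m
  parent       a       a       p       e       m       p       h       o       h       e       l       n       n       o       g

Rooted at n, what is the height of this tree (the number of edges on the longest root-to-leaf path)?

A deepest node is d, reached by n-o-e-l-g-m-d.
That path has 6 edges, so the height is 6.

6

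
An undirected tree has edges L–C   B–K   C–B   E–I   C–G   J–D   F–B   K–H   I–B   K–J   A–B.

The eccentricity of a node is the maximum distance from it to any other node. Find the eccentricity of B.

3

The node farthest from B is D, via B – K – J – D — 3 edges.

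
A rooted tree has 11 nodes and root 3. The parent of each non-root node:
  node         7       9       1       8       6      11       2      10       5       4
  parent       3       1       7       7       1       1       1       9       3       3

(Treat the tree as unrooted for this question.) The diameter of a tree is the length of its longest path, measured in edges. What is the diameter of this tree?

5

BFS from 5 reaches 10 last, at distance 5; BFS from 10 confirms no node is farther.
Path: 5–3–7–1–9–10.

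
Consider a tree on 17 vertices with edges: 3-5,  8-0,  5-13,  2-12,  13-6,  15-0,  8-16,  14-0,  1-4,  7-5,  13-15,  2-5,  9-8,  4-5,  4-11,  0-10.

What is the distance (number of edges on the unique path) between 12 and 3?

3

The path is 12 – 2 – 5 – 3, which has 3 edges.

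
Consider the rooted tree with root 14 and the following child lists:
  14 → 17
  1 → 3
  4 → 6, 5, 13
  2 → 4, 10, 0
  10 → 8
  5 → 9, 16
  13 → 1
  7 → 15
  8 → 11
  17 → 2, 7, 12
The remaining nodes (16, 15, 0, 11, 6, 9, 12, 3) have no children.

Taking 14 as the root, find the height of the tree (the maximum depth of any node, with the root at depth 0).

6

3 sits deepest: 14–17–2–4–13–1–3 — 6 edges from the root.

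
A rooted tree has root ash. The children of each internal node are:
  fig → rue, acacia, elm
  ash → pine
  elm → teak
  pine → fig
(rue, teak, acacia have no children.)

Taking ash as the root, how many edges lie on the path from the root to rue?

ash – pine – fig – rue — 3 edges.

3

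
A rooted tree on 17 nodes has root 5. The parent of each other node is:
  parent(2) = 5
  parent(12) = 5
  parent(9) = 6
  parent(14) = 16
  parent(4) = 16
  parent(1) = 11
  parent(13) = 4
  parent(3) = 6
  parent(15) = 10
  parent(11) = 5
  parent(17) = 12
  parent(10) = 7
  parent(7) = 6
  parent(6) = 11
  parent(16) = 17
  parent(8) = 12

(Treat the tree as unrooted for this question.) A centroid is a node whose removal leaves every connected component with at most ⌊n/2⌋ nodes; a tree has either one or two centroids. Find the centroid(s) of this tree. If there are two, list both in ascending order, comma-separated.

Delete 5: the remaining components have sizes 8, 7, 1. Max 8 ≤ 8, so 5 is a centroid.
No neighbour of 5 does as well, so 5 is the unique centroid.

5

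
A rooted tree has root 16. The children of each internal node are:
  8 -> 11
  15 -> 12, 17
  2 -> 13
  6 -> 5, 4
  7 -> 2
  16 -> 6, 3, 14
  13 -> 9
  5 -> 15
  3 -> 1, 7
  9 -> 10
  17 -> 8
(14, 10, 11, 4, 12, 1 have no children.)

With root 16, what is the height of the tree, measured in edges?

6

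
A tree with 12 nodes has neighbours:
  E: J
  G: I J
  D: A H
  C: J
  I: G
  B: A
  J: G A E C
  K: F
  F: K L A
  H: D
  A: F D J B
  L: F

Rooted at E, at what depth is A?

2

Path from E to A: E – J – A, which has 2 edges.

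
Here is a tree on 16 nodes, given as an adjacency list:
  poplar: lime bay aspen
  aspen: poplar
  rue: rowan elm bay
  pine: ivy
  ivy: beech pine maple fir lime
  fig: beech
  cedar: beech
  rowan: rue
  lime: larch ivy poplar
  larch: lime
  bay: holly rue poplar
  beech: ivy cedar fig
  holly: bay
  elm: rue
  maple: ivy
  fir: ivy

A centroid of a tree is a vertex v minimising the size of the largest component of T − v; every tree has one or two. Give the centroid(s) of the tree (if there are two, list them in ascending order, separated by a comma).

lime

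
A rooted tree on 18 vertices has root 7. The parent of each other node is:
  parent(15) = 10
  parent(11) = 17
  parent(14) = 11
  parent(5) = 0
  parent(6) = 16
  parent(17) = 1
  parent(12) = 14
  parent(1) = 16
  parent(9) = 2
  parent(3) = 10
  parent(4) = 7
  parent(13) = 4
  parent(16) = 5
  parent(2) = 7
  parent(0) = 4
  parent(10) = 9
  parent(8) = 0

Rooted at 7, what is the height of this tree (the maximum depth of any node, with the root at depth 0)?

9

A deepest node is 12, reached by 7 – 4 – 0 – 5 – 16 – 1 – 17 – 11 – 14 – 12.
That path has 9 edges, so the height is 9.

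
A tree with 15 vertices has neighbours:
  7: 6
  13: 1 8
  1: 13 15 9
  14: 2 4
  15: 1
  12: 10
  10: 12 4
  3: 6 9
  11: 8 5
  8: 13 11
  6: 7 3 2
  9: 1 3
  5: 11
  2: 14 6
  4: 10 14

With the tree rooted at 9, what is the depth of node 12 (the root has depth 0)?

7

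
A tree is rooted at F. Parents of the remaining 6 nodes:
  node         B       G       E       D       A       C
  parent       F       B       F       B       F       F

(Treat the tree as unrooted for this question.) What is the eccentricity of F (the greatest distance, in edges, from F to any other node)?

The node farthest from F is G (D also at distance 2), via F – B – G — 2 edges.

2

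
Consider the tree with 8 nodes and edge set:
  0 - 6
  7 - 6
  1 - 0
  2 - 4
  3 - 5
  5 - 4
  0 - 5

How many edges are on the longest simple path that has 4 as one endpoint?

4

The node farthest from 4 is 7, via 4-5-0-6-7 — 4 edges.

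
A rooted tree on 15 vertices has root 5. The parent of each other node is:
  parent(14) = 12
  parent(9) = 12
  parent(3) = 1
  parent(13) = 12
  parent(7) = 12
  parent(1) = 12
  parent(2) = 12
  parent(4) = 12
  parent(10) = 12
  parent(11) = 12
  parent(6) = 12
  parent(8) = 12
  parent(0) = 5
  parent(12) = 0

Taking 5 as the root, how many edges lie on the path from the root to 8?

Climbing from 8 to the root: 8–12–0–5. That's 3 steps.

3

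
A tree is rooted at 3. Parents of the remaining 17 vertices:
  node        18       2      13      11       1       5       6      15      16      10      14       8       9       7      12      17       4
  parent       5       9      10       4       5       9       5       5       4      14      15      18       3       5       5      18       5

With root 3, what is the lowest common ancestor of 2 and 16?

9

Path 2→root: 2 9 3; path 16→root: 16 4 5 9 3.
First common node: 9.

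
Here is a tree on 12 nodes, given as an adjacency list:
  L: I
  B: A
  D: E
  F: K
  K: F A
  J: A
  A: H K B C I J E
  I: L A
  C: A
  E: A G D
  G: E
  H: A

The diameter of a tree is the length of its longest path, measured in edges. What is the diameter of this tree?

Starting from G, a farthest node is L at distance 4.
One longest path: G-E-A-I-L.
So the diameter is 4.

4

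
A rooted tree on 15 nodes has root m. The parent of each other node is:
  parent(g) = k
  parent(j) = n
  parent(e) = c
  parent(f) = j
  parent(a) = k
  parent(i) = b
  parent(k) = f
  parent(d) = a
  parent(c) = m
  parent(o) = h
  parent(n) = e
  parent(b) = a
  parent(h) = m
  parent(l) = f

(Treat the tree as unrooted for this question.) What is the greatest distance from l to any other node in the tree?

8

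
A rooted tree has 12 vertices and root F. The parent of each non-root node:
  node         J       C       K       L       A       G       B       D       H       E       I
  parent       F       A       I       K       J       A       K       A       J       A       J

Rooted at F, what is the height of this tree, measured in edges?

4

B sits deepest: F–J–I–K–B — 4 edges from the root.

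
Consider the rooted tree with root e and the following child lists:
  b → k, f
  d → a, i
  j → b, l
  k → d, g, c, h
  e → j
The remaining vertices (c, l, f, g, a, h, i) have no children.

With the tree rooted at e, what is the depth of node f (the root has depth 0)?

3

e–j–b–f — 3 edges.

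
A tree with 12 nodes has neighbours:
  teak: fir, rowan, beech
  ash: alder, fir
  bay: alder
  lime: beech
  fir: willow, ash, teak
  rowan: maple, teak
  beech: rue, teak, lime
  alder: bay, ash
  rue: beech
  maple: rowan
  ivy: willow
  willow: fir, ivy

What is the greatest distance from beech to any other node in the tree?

A farthest node from beech is bay.
The path beech–teak–fir–ash–alder–bay has 5 edges.

5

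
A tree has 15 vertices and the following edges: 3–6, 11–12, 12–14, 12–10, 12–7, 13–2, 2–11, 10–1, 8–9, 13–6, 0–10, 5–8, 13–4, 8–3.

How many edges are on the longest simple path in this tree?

A longest path is 0–10–12–11–2–13–6–3–8–9, with 9 edges.

9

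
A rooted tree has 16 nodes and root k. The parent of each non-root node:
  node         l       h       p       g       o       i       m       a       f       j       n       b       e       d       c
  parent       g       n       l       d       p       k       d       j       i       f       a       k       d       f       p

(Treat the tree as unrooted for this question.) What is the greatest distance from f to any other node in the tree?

5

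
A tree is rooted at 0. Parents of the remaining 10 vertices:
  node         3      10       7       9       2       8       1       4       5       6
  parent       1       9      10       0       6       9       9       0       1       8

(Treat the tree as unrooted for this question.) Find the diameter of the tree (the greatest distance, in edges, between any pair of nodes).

5

A longest path is 2 – 6 – 8 – 9 – 10 – 7, with 5 edges.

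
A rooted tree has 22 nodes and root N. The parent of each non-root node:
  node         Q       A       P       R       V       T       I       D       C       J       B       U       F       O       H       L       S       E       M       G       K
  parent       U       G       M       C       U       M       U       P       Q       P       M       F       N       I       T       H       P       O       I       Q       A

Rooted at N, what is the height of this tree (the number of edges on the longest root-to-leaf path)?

The longest root-to-leaf path is N-F-U-I-M-T-H-L (7 edges).

7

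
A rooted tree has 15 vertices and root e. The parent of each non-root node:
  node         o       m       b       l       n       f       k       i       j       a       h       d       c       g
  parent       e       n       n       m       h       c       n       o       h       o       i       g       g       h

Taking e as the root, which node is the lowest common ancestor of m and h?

h

m's ancestor chain is m, n, h, i, o, e and h's is h, i, o, e; they first meet at h.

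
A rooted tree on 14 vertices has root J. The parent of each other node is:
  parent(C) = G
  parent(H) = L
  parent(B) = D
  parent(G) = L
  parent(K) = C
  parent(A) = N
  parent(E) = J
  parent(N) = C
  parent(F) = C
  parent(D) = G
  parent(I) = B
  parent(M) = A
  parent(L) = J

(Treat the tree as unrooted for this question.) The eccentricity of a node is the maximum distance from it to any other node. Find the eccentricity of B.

The node farthest from B is M, via B–D–G–C–N–A–M — 6 edges.

6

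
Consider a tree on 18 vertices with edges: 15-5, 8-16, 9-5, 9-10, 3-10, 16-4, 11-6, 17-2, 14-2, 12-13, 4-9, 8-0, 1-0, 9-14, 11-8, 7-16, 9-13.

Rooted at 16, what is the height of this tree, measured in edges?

A deepest node is 17, reached by 16 → 4 → 9 → 14 → 2 → 17.
That path has 5 edges, so the height is 5.

5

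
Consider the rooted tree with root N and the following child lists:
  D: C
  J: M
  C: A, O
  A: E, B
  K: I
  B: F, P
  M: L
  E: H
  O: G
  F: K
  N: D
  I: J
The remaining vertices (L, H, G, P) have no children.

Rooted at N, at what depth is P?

Path from N to P: N–D–C–A–B–P, which has 5 edges.

5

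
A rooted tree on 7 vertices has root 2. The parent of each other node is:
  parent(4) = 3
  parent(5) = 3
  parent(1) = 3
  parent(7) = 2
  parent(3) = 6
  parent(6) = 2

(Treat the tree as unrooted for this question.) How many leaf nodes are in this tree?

Degree-1 nodes: 1, 4, 5, 7 — 4 of them.

4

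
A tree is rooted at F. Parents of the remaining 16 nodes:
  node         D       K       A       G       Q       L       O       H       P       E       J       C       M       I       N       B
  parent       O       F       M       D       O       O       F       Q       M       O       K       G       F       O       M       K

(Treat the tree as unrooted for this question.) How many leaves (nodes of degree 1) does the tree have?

Exactly 10 nodes have a single neighbour: A, B, C, E, H, I, J, L, N, P.

10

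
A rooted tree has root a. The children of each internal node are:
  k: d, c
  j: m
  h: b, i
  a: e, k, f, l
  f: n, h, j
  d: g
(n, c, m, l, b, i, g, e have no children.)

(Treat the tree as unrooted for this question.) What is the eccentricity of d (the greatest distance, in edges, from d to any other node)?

5

The node farthest from d is b (m, i also at distance 5), via d–k–a–f–h–b — 5 edges.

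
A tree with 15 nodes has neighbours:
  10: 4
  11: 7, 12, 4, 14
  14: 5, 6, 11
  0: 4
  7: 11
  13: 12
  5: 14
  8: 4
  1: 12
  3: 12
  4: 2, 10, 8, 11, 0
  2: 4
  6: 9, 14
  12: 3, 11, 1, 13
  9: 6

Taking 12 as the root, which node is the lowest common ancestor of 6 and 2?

11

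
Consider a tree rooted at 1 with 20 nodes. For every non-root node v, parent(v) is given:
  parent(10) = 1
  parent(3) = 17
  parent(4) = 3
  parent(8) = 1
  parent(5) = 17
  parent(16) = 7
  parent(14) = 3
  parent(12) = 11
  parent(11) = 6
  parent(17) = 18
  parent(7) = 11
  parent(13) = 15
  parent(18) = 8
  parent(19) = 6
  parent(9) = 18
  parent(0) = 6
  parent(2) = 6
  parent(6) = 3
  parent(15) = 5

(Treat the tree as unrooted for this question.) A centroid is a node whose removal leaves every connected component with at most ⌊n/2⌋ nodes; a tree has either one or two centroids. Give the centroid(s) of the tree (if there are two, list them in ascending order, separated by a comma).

3

If 3 is removed the pieces have sizes 9, 8, 1, 1, all ≤ ⌊20/2⌋ = 10.
Every other node leaves some component of size > 10, so the centroid is unique.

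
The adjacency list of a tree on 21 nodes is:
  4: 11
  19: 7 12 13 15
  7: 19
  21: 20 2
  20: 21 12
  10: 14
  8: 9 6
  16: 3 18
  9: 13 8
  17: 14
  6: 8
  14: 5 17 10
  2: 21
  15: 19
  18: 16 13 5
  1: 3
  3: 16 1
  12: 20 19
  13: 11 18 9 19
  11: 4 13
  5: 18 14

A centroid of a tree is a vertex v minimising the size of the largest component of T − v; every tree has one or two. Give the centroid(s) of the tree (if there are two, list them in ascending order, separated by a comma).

13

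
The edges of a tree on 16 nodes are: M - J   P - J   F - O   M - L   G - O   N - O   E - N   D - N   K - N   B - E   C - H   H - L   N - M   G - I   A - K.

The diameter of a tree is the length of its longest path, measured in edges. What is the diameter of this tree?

7

Starting from C, a farthest node is I at distance 7.
One longest path: C - H - L - M - N - O - G - I.
So the diameter is 7.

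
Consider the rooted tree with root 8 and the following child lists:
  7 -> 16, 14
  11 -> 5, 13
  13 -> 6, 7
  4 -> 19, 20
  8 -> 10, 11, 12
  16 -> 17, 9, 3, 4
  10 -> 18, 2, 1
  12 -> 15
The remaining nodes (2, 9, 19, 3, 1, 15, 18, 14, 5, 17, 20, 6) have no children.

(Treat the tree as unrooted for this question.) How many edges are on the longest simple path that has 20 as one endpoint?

8

Distances from 20 peak at 8, attained at 1 (2, 18, 15 also at distance 8).
20-4-16-7-13-11-8-10-1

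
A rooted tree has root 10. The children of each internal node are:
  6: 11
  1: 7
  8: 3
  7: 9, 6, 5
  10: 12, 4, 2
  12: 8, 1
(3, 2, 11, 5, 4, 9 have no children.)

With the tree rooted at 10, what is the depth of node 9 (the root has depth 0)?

Path from 10 to 9: 10 → 12 → 1 → 7 → 9, which has 4 edges.

4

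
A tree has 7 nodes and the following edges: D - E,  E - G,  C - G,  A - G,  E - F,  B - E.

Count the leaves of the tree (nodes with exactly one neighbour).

5

Exactly 5 nodes have a single neighbour: A, B, C, D, F.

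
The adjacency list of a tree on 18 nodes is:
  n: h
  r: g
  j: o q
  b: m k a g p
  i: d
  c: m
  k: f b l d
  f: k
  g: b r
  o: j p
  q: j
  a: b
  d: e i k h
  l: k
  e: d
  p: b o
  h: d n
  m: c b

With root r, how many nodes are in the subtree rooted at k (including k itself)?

8

k's subtree: {k, f, l, d, h, e, i, n}, size 8.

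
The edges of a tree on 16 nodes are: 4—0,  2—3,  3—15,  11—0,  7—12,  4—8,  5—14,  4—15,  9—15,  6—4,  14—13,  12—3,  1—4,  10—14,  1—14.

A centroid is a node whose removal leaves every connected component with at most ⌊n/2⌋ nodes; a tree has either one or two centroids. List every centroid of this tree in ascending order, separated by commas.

4

If 4 is removed the pieces have sizes 6, 5, 2, 1, 1, all ≤ ⌊16/2⌋ = 8.
No neighbour of 4 does as well, so 4 is the unique centroid.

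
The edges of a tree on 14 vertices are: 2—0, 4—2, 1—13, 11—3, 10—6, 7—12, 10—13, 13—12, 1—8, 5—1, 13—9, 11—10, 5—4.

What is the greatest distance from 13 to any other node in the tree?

5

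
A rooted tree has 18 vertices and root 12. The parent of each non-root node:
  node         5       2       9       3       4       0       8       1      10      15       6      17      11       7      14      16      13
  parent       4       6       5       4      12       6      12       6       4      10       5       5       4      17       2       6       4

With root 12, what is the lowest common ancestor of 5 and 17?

5's ancestor chain is 5, 4, 12 and 17's is 17, 5, 4, 12; they first meet at 5.

5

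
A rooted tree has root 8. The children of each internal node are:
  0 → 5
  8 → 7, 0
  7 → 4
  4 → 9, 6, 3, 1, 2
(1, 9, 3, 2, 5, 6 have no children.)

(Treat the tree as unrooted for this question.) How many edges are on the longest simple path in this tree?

5

BFS from 5 reaches 6 last, at distance 5; BFS from 6 confirms no node is farther.
Path: 5 - 0 - 8 - 7 - 4 - 6.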